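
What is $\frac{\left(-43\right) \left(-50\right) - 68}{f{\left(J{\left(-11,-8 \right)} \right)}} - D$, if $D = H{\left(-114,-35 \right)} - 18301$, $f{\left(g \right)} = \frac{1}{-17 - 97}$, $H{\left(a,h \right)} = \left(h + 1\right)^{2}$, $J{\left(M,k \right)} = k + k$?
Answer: $-220203$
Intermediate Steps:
$J{\left(M,k \right)} = 2 k$
$H{\left(a,h \right)} = \left(1 + h\right)^{2}$
$f{\left(g \right)} = - \frac{1}{114}$ ($f{\left(g \right)} = \frac{1}{-114} = - \frac{1}{114}$)
$D = -17145$ ($D = \left(1 - 35\right)^{2} - 18301 = \left(-34\right)^{2} - 18301 = 1156 - 18301 = -17145$)
$\frac{\left(-43\right) \left(-50\right) - 68}{f{\left(J{\left(-11,-8 \right)} \right)}} - D = \frac{\left(-43\right) \left(-50\right) - 68}{- \frac{1}{114}} - -17145 = \left(2150 - 68\right) \left(-114\right) + 17145 = 2082 \left(-114\right) + 17145 = -237348 + 17145 = -220203$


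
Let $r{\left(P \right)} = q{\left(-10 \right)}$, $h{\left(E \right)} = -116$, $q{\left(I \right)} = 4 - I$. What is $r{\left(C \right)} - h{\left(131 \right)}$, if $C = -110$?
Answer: $130$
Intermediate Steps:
$r{\left(P \right)} = 14$ ($r{\left(P \right)} = 4 - -10 = 4 + 10 = 14$)
$r{\left(C \right)} - h{\left(131 \right)} = 14 - -116 = 14 + 116 = 130$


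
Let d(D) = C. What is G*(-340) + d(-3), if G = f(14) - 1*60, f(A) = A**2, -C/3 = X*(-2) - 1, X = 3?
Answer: -46219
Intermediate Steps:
C = 21 (C = -3*(3*(-2) - 1) = -3*(-6 - 1) = -3*(-7) = 21)
d(D) = 21
G = 136 (G = 14**2 - 1*60 = 196 - 60 = 136)
G*(-340) + d(-3) = 136*(-340) + 21 = -46240 + 21 = -46219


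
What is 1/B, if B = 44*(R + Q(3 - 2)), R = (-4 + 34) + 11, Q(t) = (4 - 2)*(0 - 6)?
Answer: 1/1276 ≈ 0.00078370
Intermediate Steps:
Q(t) = -12 (Q(t) = 2*(-6) = -12)
R = 41 (R = 30 + 11 = 41)
B = 1276 (B = 44*(41 - 12) = 44*29 = 1276)
1/B = 1/1276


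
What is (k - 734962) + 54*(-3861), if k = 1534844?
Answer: 591388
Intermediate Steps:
(k - 734962) + 54*(-3861) = (1534844 - 734962) + 54*(-3861) = 799882 - 208494 = 591388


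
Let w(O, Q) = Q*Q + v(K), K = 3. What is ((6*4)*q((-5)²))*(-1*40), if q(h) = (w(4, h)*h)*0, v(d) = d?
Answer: 0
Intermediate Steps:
w(O, Q) = 3 + Q² (w(O, Q) = Q*Q + 3 = Q² + 3 = 3 + Q²)
q(h) = 0 (q(h) = ((3 + h²)*h)*0 = (h*(3 + h²))*0 = 0)
((6*4)*q((-5)²))*(-1*40) = ((6*4)*0)*(-1*40) = (24*0)*(-40) = 0*(-40) = 0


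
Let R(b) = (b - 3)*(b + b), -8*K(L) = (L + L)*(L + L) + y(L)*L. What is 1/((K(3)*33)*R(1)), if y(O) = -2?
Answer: 1/495 ≈ 0.0020202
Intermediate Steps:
K(L) = -L²/2 + L/4 (K(L) = -((L + L)*(L + L) - 2*L)/8 = -((2*L)*(2*L) - 2*L)/8 = -(4*L² - 2*L)/8 = -(-2*L + 4*L²)/8 = -L²/2 + L/4)
R(b) = 2*b*(-3 + b) (R(b) = (-3 + b)*(2*b) = 2*b*(-3 + b))
1/((K(3)*33)*R(1)) = 1/((((¼)*3*(1 - 2*3))*33)*(2*1*(-3 + 1))) = 1/((((¼)*3*(1 - 6))*33)*(2*1*(-2))) = 1/((((¼)*3*(-5))*33)*(-4)) = 1/(-15/4*33*(-4)) = 1/(-495/4*(-4)) = 1/495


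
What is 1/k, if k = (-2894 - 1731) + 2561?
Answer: -1/2064 ≈ -0.00048450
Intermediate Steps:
k = -2064 (k = -4625 + 2561 = -2064)
1/k = 1/(-2064) = -1/2064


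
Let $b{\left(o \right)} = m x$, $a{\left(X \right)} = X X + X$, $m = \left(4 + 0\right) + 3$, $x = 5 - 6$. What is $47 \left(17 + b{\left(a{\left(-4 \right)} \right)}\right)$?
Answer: $470$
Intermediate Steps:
$x = -1$ ($x = 5 - 6 = -1$)
$m = 7$ ($m = 4 + 3 = 7$)
$a{\left(X \right)} = X + X^{2}$ ($a{\left(X \right)} = X^{2} + X = X + X^{2}$)
$b{\left(o \right)} = -7$ ($b{\left(o \right)} = 7 \left(-1\right) = -7$)
$47 \left(17 + b{\left(a{\left(-4 \right)} \right)}\right) = 47 \left(17 - 7\right) = 47 \cdot 10 = 470$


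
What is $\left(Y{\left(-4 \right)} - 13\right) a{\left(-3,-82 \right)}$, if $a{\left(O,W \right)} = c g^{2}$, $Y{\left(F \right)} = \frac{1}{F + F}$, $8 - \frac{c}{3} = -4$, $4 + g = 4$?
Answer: $0$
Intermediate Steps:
$g = 0$ ($g = -4 + 4 = 0$)
$c = 36$ ($c = 24 - -12 = 24 + 12 = 36$)
$Y{\left(F \right)} = \frac{1}{2 F}$
$a{\left(O,W \right)} = 0$ ($a{\left(O,W \right)} = 36 \cdot 0^{2} = 36 \cdot 0 = 0$)
$\left(Y{\left(-4 \right)} - 13\right) a{\left(-3,-82 \right)} = \left(\frac{1}{2 \left(-4\right)} - 13\right) 0 = \left(\frac{1}{2} \left(- \frac{1}{4}\right) - 13\right) 0 = \left(- \frac{1}{8} - 13\right) 0 = \left(- \frac{105}{8}\right) 0 = 0$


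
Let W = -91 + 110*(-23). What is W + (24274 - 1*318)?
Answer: 21335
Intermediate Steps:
W = -2621 (W = -91 - 2530 = -2621)
W + (24274 - 1*318) = -2621 + (24274 - 1*318) = -2621 + (24274 - 318) = -2621 + 23956 = 21335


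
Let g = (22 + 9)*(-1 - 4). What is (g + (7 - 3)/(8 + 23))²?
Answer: 23049601/961 ≈ 23985.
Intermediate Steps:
g = -155 (g = 31*(-5) = -155)
(g + (7 - 3)/(8 + 23))² = (-155 + (7 - 3)/(8 + 23))² = (-155 + 4/31)² = (-4801/31)² = 23049601/961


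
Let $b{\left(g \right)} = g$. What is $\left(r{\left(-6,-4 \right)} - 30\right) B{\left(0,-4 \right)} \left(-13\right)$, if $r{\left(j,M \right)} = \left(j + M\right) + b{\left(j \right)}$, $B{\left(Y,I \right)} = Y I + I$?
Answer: $-2392$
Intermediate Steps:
$B{\left(Y,I \right)} = I + I Y$ ($B{\left(Y,I \right)} = I Y + I = I + I Y$)
$r{\left(j,M \right)} = M + 2 j$ ($r{\left(j,M \right)} = \left(j + M\right) + j = \left(M + j\right) + j = M + 2 j$)
$\left(r{\left(-6,-4 \right)} - 30\right) B{\left(0,-4 \right)} \left(-13\right) = \left(\left(-4 + 2 \left(-6\right)\right) - 30\right) - 4 \left(1 + 0\right) \left(-13\right) = \left(\left(-4 - 12\right) - 30\right) \left(-4\right) 1 \left(-13\right) = \left(-16 - 30\right) \left(\left(-4\right) \left(-13\right)\right) = \left(-46\right) 52 = -2392$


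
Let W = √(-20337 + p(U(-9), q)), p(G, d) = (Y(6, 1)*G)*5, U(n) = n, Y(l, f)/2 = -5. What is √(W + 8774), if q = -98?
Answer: √(8774 + I*√19887) ≈ 93.673 + 0.7527*I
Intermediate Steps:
Y(l, f) = -10 (Y(l, f) = 2*(-5) = -10)
p(G, d) = -50*G (p(G, d) = -10*G*5 = -50*G)
W = I*√19887 (W = √(-20337 - 50*(-9)) = √(-20337 + 450) = √(-19887) = I*√19887 ≈ 141.02*I)
√(W + 8774) = √(I*√19887 + 8774) = √(8774 + I*√19887)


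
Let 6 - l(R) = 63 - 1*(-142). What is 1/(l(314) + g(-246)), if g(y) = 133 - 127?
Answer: -1/193 ≈ -0.0051813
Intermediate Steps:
l(R) = -199 (l(R) = 6 - (63 - 1*(-142)) = 6 - (63 + 142) = 6 - 1*205 = 6 - 205 = -199)
g(y) = 6
1/(l(314) + g(-246)) = 1/(-199 + 6) = 1/(-193) = -1/193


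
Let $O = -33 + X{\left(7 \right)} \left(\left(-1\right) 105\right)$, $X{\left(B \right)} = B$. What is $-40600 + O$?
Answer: $-41368$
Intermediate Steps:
$O = -768$ ($O = -33 + 7 \left(\left(-1\right) 105\right) = -33 + 7 \left(-105\right) = -33 - 735 = -768$)
$-40600 + O = -40600 - 768 = -41368$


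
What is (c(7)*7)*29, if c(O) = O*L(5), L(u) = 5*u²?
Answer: 177625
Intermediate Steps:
c(O) = 125*O (c(O) = O*(5*5²) = O*(5*25) = O*125 = 125*O)
(c(7)*7)*29 = ((125*7)*7)*29 = (875*7)*29 = 6125*29 = 177625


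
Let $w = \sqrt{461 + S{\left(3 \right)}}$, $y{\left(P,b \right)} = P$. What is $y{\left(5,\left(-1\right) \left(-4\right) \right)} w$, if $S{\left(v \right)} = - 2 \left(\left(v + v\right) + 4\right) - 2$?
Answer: $5 \sqrt{439} \approx 104.76$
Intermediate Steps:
$S{\left(v \right)} = -10 - 4 v$ ($S{\left(v \right)} = - 2 \left(2 v + 4\right) - 2 = - 2 \left(4 + 2 v\right) - 2 = \left(-8 - 4 v\right) - 2 = -10 - 4 v$)
$w = \sqrt{439}$ ($w = \sqrt{461 - 22} = \sqrt{439} \approx 20.952$)
$y{\left(5,\left(-1\right) \left(-4\right) \right)} w = 5 \sqrt{439}$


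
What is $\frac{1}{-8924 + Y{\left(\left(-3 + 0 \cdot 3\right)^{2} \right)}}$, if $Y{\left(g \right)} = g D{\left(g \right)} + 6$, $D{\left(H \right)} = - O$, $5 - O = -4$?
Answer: $- \frac{1}{8999} \approx -0.00011112$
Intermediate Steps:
$O = 9$ ($O = 5 - -4 = 5 + 4 = 9$)
$D{\left(H \right)} = -9$ ($D{\left(H \right)} = \left(-1\right) 9 = -9$)
$Y{\left(g \right)} = 6 - 9 g$ ($Y{\left(g \right)} = g \left(-9\right) + 6 = - 9 g + 6 = 6 - 9 g$)
$\frac{1}{-8924 + Y{\left(\left(-3 + 0 \cdot 3\right)^{2} \right)}} = \frac{1}{-8924 + \left(6 - 9 \left(-3 + 0 \cdot 3\right)^{2}\right)} = \frac{1}{-8924 + \left(6 - 9 \left(-3 + 0\right)^{2}\right)} = \frac{1}{-8924 + \left(6 - 9 \left(-3\right)^{2}\right)} = \frac{1}{-8924 + \left(6 - 81\right)} = \frac{1}{-8924 - 75} = \frac{1}{-8999} = - \frac{1}{8999}$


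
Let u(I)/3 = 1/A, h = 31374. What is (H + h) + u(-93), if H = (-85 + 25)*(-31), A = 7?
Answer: 232641/7 ≈ 33234.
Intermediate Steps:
H = 1860 (H = -60*(-31) = 1860)
u(I) = 3/7
(H + h) + u(-93) = (1860 + 31374) + 3/7 = 33234 + 3/7 = 232641/7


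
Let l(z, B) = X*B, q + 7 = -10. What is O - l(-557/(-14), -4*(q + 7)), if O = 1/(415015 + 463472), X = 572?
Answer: -20099782559/878487 ≈ -22880.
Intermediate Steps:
q = -17 (q = -7 - 10 = -17)
l(z, B) = 572*B
O = 1/878487 ≈ 1.1383e-6
O - l(-557/(-14), -4*(q + 7)) = 1/878487 - 572*(-4*(-17 + 7)) = 1/878487 - 572*(-4*(-10)) = 1/878487 - 572*40 = 1/878487 - 1*22880 = 1/878487 - 22880 = -20099782559/878487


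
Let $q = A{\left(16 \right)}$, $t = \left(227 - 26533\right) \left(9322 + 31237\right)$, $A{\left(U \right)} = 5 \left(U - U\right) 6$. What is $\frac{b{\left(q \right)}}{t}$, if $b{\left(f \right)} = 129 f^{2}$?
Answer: $0$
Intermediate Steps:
$A{\left(U \right)} = 0$ ($A{\left(U \right)} = 5 \cdot 0 \cdot 6 = 0 \cdot 6 = 0$)
$t = -1066945054$ ($t = \left(-26306\right) 40559 = -1066945054$)
$q = 0$
$\frac{b{\left(q \right)}}{t} = \frac{129 \cdot 0^{2}}{-1066945054} = 129 \cdot 0 \left(- \frac{1}{1066945054}\right) = 0 \left(- \frac{1}{1066945054}\right) = 0$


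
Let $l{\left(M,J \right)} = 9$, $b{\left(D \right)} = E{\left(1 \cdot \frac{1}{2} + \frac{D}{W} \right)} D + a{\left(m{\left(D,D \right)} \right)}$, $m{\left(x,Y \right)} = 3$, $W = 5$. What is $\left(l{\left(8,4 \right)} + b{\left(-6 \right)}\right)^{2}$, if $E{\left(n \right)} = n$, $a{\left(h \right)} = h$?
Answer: $\frac{6561}{25} \approx 262.44$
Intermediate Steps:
$b{\left(D \right)} = 3 + D \left(\frac{1}{2} + \frac{D}{5}\right)$ ($b{\left(D \right)} = \left(1 \cdot \frac{1}{2} + \frac{D}{5}\right) D + 3 = \left(1 \cdot \frac{1}{2} + D \frac{1}{5}\right) D + 3 = \left(\frac{1}{2} + \frac{D}{5}\right) D + 3 = D \left(\frac{1}{2} + \frac{D}{5}\right) + 3 = 3 + D \left(\frac{1}{2} + \frac{D}{5}\right)$)
$\left(l{\left(8,4 \right)} + b{\left(-6 \right)}\right)^{2} = \left(9 + \left(3 + \frac{1}{10} \left(-6\right) \left(5 + 2 \left(-6\right)\right)\right)\right)^{2} = \left(9 + \left(3 + \frac{1}{10} \left(-6\right) \left(5 - 12\right)\right)\right)^{2} = \left(9 + \left(3 + \frac{1}{10} \left(-6\right) \left(-7\right)\right)\right)^{2} = \left(9 + \left(3 + \frac{21}{5}\right)\right)^{2} = \left(9 + \frac{36}{5}\right)^{2} = \left(\frac{81}{5}\right)^{2} = \frac{6561}{25}$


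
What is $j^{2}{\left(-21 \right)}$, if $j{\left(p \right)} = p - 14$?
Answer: $1225$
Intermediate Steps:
$j{\left(p \right)} = -14 + p$ ($j{\left(p \right)} = p - 14 = -14 + p$)
$j^{2}{\left(-21 \right)} = \left(-14 - 21\right)^{2} = \left(-35\right)^{2} = 1225$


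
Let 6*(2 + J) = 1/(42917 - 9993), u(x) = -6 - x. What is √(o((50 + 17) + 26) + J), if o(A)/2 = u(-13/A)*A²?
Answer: I*√988975904104662/98772 ≈ 318.39*I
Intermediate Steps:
J = -395087/197544 (J = -2 + 1/(6*(42917 - 9993)) = -2 + (⅙)/32924 = -2 + (⅙)*(1/32924) = -2 + 1/197544 = -395087/197544 ≈ -2.0000)
o(A) = 2*A²*(-6 + 13/A) (o(A) = 2*((-6 - (-13)/A)*A²) = 2*((-6 + 13/A)*A²) = 2*(A²*(-6 + 13/A)) = 2*A²*(-6 + 13/A))
√(o((50 + 17) + 26) + J) = √(2*((50 + 17) + 26)*(13 - 6*((50 + 17) + 26)) - 395087/197544) = √(2*(67 + 26)*(13 - 6*(67 + 26)) - 395087/197544) = √(2*93*(13 - 6*93) - 395087/197544) = √(2*93*(13 - 558) - 395087/197544) = √(2*93*(-545) - 395087/197544) = √(-101370 - 395087/197544) = √(-20025430367/197544) = I*√988975904104662/98772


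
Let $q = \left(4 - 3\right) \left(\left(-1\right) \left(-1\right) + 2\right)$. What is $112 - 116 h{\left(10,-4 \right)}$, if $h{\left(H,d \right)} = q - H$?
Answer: $924$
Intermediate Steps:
$q = 3$ ($q = 1 \left(1 + 2\right) = 1 \cdot 3 = 3$)
$h{\left(H,d \right)} = 3 - H$
$112 - 116 h{\left(10,-4 \right)} = 112 - 116 \left(3 - 10\right) = 112 - -812 = 112 + 812 = 924$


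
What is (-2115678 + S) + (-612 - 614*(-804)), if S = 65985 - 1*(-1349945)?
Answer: -206704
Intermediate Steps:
S = 1415930 (S = 65985 + 1349945 = 1415930)
(-2115678 + S) + (-612 - 614*(-804)) = (-2115678 + 1415930) + (-612 - 614*(-804)) = -699748 + (-612 + 493656) = -699748 + 493044 = -206704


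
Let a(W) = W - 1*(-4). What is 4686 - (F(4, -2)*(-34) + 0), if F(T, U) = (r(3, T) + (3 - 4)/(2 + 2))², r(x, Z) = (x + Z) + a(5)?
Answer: 104961/8 ≈ 13120.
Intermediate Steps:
a(W) = 4 + W (a(W) = W + 4 = 4 + W)
r(x, Z) = 9 + Z + x (r(x, Z) = (x + Z) + (4 + 5) = (Z + x) + 9 = 9 + Z + x)
F(T, U) = (47/4 + T)² (F(T, U) = ((9 + T + 3) + (3 - 4)/(2 + 2))² = ((12 + T) - 1/4)² = ((12 + T) - 1*¼)² = ((12 + T) - ¼)² = (47/4 + T)²)
4686 - (F(4, -2)*(-34) + 0) = 4686 - (((47 + 4*4)²/16)*(-34) + 0) = 4686 - (((47 + 16)²/16)*(-34) + 0) = 4686 - (((1/16)*63²)*(-34) + 0) = 4686 - (((1/16)*3969)*(-34) + 0) = 4686 - ((3969/16)*(-34) + 0) = 4686 - (-67473/8 + 0) = 4686 - 1*(-67473/8) = 4686 + 67473/8 = 104961/8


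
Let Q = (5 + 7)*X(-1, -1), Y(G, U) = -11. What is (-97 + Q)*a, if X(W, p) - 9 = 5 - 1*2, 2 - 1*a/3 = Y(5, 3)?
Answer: 1833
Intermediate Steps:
a = 39 (a = 6 - 3*(-11) = 6 + 33 = 39)
X(W, p) = 12 (X(W, p) = 9 + (5 - 1*2) = 9 + (5 - 2) = 9 + 3 = 12)
Q = 144 (Q = (5 + 7)*12 = 12*12 = 144)
(-97 + Q)*a = (-97 + 144)*39 = 47*39 = 1833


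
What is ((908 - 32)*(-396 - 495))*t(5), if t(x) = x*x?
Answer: -19512900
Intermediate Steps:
t(x) = x**2
((908 - 32)*(-396 - 495))*t(5) = ((908 - 32)*(-396 - 495))*5**2 = (876*(-891))*25 = -780516*25 = -19512900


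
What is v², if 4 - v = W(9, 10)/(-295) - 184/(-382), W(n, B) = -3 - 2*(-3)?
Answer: 39526608969/3174759025 ≈ 12.450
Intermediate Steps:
W(n, B) = 3 (W(n, B) = -3 + 6 = 3)
v = 198813/56345 (v = 4 - (3/(-295) - 184/(-382)) = 4 - (3*(-1/295) - 184*(-1/382)) = 4 - (-3/295 + 92/191) = 4 - 1*26567/56345 = 4 - 26567/56345 = 198813/56345 ≈ 3.5285)
v² = (198813/56345)² = 39526608969/3174759025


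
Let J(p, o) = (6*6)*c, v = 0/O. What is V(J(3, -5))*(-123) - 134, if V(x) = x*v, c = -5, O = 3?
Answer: -134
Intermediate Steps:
v = 0 (v = 0/3 = 0*(⅓) = 0)
J(p, o) = -180 (J(p, o) = (6*6)*(-5) = 36*(-5) = -180)
V(x) = 0 (V(x) = x*0 = 0)
V(J(3, -5))*(-123) - 134 = 0*(-123) - 134 = 0 - 134 = -134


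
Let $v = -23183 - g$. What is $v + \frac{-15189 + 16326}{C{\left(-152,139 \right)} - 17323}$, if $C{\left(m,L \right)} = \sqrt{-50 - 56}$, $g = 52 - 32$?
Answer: $- \frac{6962925247556}{300086435} - \frac{1137 i \sqrt{106}}{300086435} \approx -23203.0 - 3.9009 \cdot 10^{-5} i$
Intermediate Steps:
$g = 20$ ($g = 52 - 32 = 20$)
$C{\left(m,L \right)} = i \sqrt{106}$ ($C{\left(m,L \right)} = \sqrt{-106} = i \sqrt{106}$)
$v = -23203$ ($v = -23183 - 20 = -23203$)
$v + \frac{-15189 + 16326}{C{\left(-152,139 \right)} - 17323} = -23203 + \frac{-15189 + 16326}{i \sqrt{106} - 17323} = -23203 + \frac{1137}{-17323 + i \sqrt{106}}$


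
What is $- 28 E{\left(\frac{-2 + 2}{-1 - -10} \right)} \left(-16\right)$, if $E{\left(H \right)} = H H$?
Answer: $0$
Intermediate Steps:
$E{\left(H \right)} = H^{2}$
$- 28 E{\left(\frac{-2 + 2}{-1 - -10} \right)} \left(-16\right) = - 28 \left(\frac{-2 + 2}{-1 - -10}\right)^{2} \left(-16\right) = - 28 \left(\frac{0}{-1 + 10}\right)^{2} \left(-16\right) = - 28 \left(\frac{0}{9}\right)^{2} \left(-16\right) = - 28 \left(0 \cdot \frac{1}{9}\right)^{2} \left(-16\right) = - 28 \cdot 0^{2} \left(-16\right) = \left(-28\right) 0 \left(-16\right) = 0 \left(-16\right) = 0$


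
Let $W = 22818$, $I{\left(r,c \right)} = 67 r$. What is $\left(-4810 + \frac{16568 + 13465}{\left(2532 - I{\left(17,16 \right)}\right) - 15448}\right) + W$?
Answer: $\frac{84357469}{4685} \approx 18006.0$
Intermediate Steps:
$\left(-4810 + \frac{16568 + 13465}{\left(2532 - I{\left(17,16 \right)}\right) - 15448}\right) + W = \left(-4810 + \frac{16568 + 13465}{\left(2532 - 67 \cdot 17\right) - 15448}\right) + 22818 = \left(-4810 + \frac{30033}{\left(2532 - 1139\right) - 15448}\right) + 22818 = \left(-4810 + \frac{30033}{1393 - 15448}\right) + 22818 = \left(-4810 + \frac{30033}{-14055}\right) + 22818 = \left(-4810 + 30033 \left(- \frac{1}{14055}\right)\right) + 22818 = \left(-4810 - \frac{10011}{4685}\right) + 22818 = - \frac{22544861}{4685} + 22818 = \frac{84357469}{4685}$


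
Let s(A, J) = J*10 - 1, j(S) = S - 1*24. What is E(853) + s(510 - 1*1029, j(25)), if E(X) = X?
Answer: 862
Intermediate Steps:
j(S) = -24 + S (j(S) = S - 24 = -24 + S)
s(A, J) = -1 + 10*J (s(A, J) = 10*J - 1 = -1 + 10*J)
E(853) + s(510 - 1*1029, j(25)) = 853 + (-1 + 10*(-24 + 25)) = 853 + (-1 + 10*1) = 853 + (-1 + 10) = 853 + 9 = 862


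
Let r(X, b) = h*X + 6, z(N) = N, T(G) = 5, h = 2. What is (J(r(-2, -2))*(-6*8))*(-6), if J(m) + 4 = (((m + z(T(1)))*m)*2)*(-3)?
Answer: -25344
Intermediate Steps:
r(X, b) = 6 + 2*X (r(X, b) = 2*X + 6 = 6 + 2*X)
J(m) = -4 - 6*m*(5 + m) (J(m) = -4 + (((m + 5)*m)*2)*(-3) = -4 + (((5 + m)*m)*2)*(-3) = -4 + ((m*(5 + m))*2)*(-3) = -4 + (2*m*(5 + m))*(-3) = -4 - 6*m*(5 + m))
(J(r(-2, -2))*(-6*8))*(-6) = ((-4 - 30*(6 + 2*(-2)) - 6*(6 + 2*(-2))**2)*(-6*8))*(-6) = ((-4 - 30*(6 - 4) - 6*(6 - 4)**2)*(-48))*(-6) = ((-4 - 30*2 - 6*2**2)*(-48))*(-6) = ((-4 - 60 - 6*4)*(-48))*(-6) = ((-4 - 60 - 24)*(-48))*(-6) = -88*(-48)*(-6) = 4224*(-6) = -25344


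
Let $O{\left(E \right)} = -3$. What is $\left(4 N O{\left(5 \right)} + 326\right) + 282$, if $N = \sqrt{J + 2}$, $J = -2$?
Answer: $608$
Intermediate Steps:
$N = 0$ ($N = \sqrt{-2 + 2} = \sqrt{0} = 0$)
$\left(4 N O{\left(5 \right)} + 326\right) + 282 = \left(4 \cdot 0 \left(-3\right) + 326\right) + 282 = \left(0 \left(-3\right) + 326\right) + 282 = \left(0 + 326\right) + 282 = 326 + 282 = 608$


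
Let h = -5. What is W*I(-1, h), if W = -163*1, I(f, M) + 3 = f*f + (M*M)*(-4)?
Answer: 16626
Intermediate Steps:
I(f, M) = -3 + f**2 - 4*M**2 (I(f, M) = -3 + (f*f + (M*M)*(-4)) = -3 + (f**2 + M**2*(-4)) = -3 + (f**2 - 4*M**2) = -3 + f**2 - 4*M**2)
W = -163
W*I(-1, h) = -163*(-3 + (-1)**2 - 4*(-5)**2) = -163*(-3 + 1 - 4*25) = -163*(-3 + 1 - 100) = -163*(-102) = 16626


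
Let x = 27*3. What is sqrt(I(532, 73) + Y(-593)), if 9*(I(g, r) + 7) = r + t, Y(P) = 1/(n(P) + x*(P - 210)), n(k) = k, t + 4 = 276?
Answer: sqrt(303719809287)/98454 ≈ 5.5976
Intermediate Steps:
t = 272 (t = -4 + 276 = 272)
x = 81
Y(P) = 1/(-17010 + 82*P) (Y(P) = 1/(P + 81*(P - 210)) = 1/(P + 81*(-210 + P)) = 1/(P + (-17010 + 81*P)) = 1/(-17010 + 82*P))
I(g, r) = 209/9 + r/9 (I(g, r) = -7 + (r + 272)/9 = -7 + (272 + r)/9 = -7 + (272/9 + r/9) = 209/9 + r/9)
sqrt(I(532, 73) + Y(-593)) = sqrt((209/9 + (1/9)*73) + 1/(2*(-8505 + 41*(-593)))) = sqrt((209/9 + 73/9) + 1/(2*(-8505 - 24313))) = sqrt(94/3 + (1/2)/(-32818)) = sqrt(94/3 + (1/2)*(-1/32818)) = sqrt(94/3 - 1/65636) = sqrt(6169781/196908) = sqrt(303719809287)/98454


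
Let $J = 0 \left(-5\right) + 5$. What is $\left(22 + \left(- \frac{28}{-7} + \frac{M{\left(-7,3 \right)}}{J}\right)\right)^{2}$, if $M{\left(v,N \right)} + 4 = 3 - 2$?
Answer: $\frac{16129}{25} \approx 645.16$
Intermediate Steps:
$M{\left(v,N \right)} = -3$ ($M{\left(v,N \right)} = -4 + \left(3 - 2\right) = -4 + 1 = -3$)
$J = 5$ ($J = 0 + 5 = 5$)
$\left(22 + \left(- \frac{28}{-7} + \frac{M{\left(-7,3 \right)}}{J}\right)\right)^{2} = \left(22 - \left(-4 + \frac{3}{5}\right)\right)^{2} = \left(22 - - \frac{17}{5}\right)^{2} = \left(22 + \left(4 - \frac{3}{5}\right)\right)^{2} = \left(22 + \frac{17}{5}\right)^{2} = \left(\frac{127}{5}\right)^{2} = \frac{16129}{25}$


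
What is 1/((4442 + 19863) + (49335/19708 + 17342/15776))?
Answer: 103088/2505925221 ≈ 4.1138e-5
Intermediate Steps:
1/((4442 + 19863) + (49335/19708 + 17342/15776)) = 1/(24305 + (49335*(1/19708) + 17342*(1/15776))) = 1/(24305 + (3795/1516 + 299/272)) = 1/(24305 + 371381/103088) = 1/(2505925221/103088) = 103088/2505925221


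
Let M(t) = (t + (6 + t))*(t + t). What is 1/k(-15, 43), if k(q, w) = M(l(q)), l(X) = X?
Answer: 1/720 ≈ 0.0013889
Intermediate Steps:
M(t) = 2*t*(6 + 2*t) (M(t) = (6 + 2*t)*(2*t) = 2*t*(6 + 2*t))
k(q, w) = 4*q*(3 + q)
1/k(-15, 43) = 1/(4*(-15)*(3 - 15)) = 1/(4*(-15)*(-12)) = 1/720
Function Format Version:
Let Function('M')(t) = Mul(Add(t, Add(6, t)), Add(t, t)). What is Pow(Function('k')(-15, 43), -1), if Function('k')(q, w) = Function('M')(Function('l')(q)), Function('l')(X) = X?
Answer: Rational(1, 720) ≈ 0.0013889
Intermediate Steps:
Function('M')(t) = Mul(2, t, Add(6, Mul(2, t))) (Function('M')(t) = Mul(Add(6, Mul(2, t)), Mul(2, t)) = Mul(2, t, Add(6, Mul(2, t))))
Function('k')(q, w) = Mul(4, q, Add(3, q))
Pow(Function('k')(-15, 43), -1) = Pow(Mul(4, -15, Add(3, -15)), -1) = Pow(Mul(4, -15, -12), -1) = Pow(720, -1) = Rational(1, 720)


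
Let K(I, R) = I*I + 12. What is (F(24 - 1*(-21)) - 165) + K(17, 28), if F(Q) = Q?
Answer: 181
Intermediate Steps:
K(I, R) = 12 + I² (K(I, R) = I² + 12 = 12 + I²)
(F(24 - 1*(-21)) - 165) + K(17, 28) = ((24 - 1*(-21)) - 165) + (12 + 17²) = ((24 + 21) - 165) + (12 + 289) = (45 - 165) + 301 = -120 + 301 = 181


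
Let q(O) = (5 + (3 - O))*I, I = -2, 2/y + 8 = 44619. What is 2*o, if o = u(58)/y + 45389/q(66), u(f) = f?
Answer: 150116793/58 ≈ 2.5882e+6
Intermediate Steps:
y = 2/44611 (y = 2/(-8 + 44619) = 2/44611 ≈ 4.4832e-5)
q(O) = -16 + 2*O (q(O) = (5 + (3 - O))*(-2) = (8 - O)*(-2) = -16 + 2*O)
o = 150116793/116 (o = 58/(2/44611) + 45389/(-16 + 2*66) = 58*(44611/2) + 45389/(-16 + 132) = 1293719 + 45389/116 = 150116793/116 ≈ 1.2941e+6)
2*o = 2*(150116793/116) = 150116793/58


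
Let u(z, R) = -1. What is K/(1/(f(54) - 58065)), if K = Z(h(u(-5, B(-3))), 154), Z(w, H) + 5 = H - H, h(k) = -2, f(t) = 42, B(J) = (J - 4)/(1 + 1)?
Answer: 290115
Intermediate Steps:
B(J) = -2 + J/2 (B(J) = (-4 + J)/2 = (-4 + J)*(1/2) = -2 + J/2)
Z(w, H) = -5 (Z(w, H) = -5 + (H - H) = -5 + 0 = -5)
K = -5
K/(1/(f(54) - 58065)) = -5/(1/(42 - 58065)) = -5/(1/(-58023)) = -5/(-1/58023) = -5*(-58023) = 290115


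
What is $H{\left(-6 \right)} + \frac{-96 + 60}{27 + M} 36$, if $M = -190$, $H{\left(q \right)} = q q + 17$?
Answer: $\frac{9935}{163} \approx 60.951$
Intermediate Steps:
$H{\left(q \right)} = 17 + q^{2}$ ($H{\left(q \right)} = q^{2} + 17 = 17 + q^{2}$)
$H{\left(-6 \right)} + \frac{-96 + 60}{27 + M} 36 = \left(17 + \left(-6\right)^{2}\right) + \frac{-96 + 60}{27 - 190} \cdot 36 = \left(17 + 36\right) + - \frac{36}{-163} \cdot 36 = 53 + \left(-36\right) \left(- \frac{1}{163}\right) 36 = 53 + \frac{36}{163} \cdot 36 = 53 + \frac{1296}{163} = \frac{9935}{163}$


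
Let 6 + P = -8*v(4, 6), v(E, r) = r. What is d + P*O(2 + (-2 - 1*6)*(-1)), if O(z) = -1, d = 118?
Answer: 172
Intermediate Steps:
P = -54 (P = -6 - 8*6 = -6 - 48 = -54)
d + P*O(2 + (-2 - 1*6)*(-1)) = 118 - 54*(-1) = 118 + 54 = 172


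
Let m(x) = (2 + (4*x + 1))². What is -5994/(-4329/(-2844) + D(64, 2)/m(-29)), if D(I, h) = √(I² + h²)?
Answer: -148546584815240664/37722391078721 + 76427172164160*√41/37722391078721 ≈ -3924.9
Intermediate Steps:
m(x) = (3 + 4*x)² (m(x) = (2 + (1 + 4*x))² = (3 + 4*x)²)
-5994/(-4329/(-2844) + D(64, 2)/m(-29)) = -5994/(-4329/(-2844) + √(64² + 2²)/((3 + 4*(-29))²)) = -5994/(-4329*(-1/2844) + √(4096 + 4)/((3 - 116)²)) = -5994/(481/316 + √4100/((-113)²)) = -5994/(481/316 + (10*√41)/12769) = -5994/(481/316 + (10*√41)*(1/12769)) = -5994/(481/316 + 10*√41/12769)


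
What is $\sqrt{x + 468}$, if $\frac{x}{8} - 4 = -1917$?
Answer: $2 i \sqrt{3709} \approx 121.8 i$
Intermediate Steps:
$x = -15304$ ($x = 32 + 8 \left(-1917\right) = 32 - 15336 = -15304$)
$\sqrt{x + 468} = \sqrt{-15304 + 468} = \sqrt{-14836} = 2 i \sqrt{3709}$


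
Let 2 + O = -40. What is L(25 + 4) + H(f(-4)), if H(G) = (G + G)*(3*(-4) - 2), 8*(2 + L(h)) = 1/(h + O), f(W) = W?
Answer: 11439/104 ≈ 109.99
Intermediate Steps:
O = -42 (O = -2 - 40 = -42)
L(h) = -2 + 1/(8*(-42 + h)) (L(h) = -2 + 1/(8*(h - 42)) = -2 + 1/(8*(-42 + h)))
H(G) = -28*G (H(G) = (2*G)*(-12 - 2) = (2*G)*(-14) = -28*G)
L(25 + 4) + H(f(-4)) = (673 - 16*(25 + 4))/(8*(-42 + (25 + 4))) - 28*(-4) = (673 - 16*29)/(8*(-42 + 29)) + 112 = (1/8)*(673 - 464)/(-13) + 112 = (1/8)*(-1/13)*209 + 112 = -209/104 + 112 = 11439/104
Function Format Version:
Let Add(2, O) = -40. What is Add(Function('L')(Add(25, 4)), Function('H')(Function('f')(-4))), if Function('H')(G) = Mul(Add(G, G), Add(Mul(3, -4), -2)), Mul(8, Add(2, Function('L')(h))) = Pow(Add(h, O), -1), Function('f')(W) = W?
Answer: Rational(11439, 104) ≈ 109.99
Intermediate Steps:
O = -42 (O = Add(-2, -40) = -42)
Function('L')(h) = Add(-2, Mul(Rational(1, 8), Pow(Add(-42, h), -1))) (Function('L')(h) = Add(-2, Mul(Rational(1, 8), Pow(Add(h, -42), -1))) = Add(-2, Mul(Rational(1, 8), Pow(Add(-42, h), -1))))
Function('H')(G) = Mul(-28, G) (Function('H')(G) = Mul(Mul(2, G), Add(-12, -2)) = Mul(Mul(2, G), -14) = Mul(-28, G))
Add(Function('L')(Add(25, 4)), Function('H')(Function('f')(-4))) = Add(Mul(Rational(1, 8), Pow(Add(-42, Add(25, 4)), -1), Add(673, Mul(-16, Add(25, 4)))), Mul(-28, -4)) = Add(Mul(Rational(1, 8), Pow(Add(-42, 29), -1), Add(673, Mul(-16, 29))), 112) = Add(Mul(Rational(1, 8), Pow(-13, -1), Add(673, -464)), 112) = Add(Mul(Rational(1, 8), Rational(-1, 13), 209), 112) = Add(Rational(-209, 104), 112) = Rational(11439, 104)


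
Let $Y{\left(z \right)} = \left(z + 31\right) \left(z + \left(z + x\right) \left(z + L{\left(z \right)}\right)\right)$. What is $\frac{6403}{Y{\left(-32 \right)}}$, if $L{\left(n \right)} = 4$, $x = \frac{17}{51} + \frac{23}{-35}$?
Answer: $- \frac{96045}{13096} \approx -7.3339$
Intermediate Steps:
$x = - \frac{34}{105}$ ($x = 17 \cdot \frac{1}{51} + 23 \left(- \frac{1}{35}\right) = \frac{1}{3} - \frac{23}{35} = - \frac{34}{105} \approx -0.32381$)
$Y{\left(z \right)} = \left(31 + z\right) \left(z + \left(4 + z\right) \left(- \frac{34}{105} + z\right)\right)$ ($Y{\left(z \right)} = \left(z + 31\right) \left(z + \left(z - \frac{34}{105}\right) \left(z + 4\right)\right) = \left(31 + z\right) \left(z + \left(- \frac{34}{105} + z\right) \left(4 + z\right)\right) = \left(31 + z\right) \left(z + \left(4 + z\right) \left(- \frac{34}{105} + z\right)\right)$)
$\frac{6403}{Y{\left(-32 \right)}} = \frac{6403}{- \frac{4216}{105} + \left(-32\right)^{3} + \frac{431}{3} \left(-32\right) + \frac{3746 \left(-32\right)^{2}}{105}} = \frac{6403}{- \frac{4216}{105} - 32768 - \frac{13792}{3} + \frac{3746}{105} \cdot 1024} = \frac{6403}{- \frac{4216}{105} - 32768 - \frac{13792}{3} + \frac{3835904}{105}} = \frac{6403}{- \frac{13096}{15}} = 6403 \left(- \frac{15}{13096}\right) = - \frac{96045}{13096}$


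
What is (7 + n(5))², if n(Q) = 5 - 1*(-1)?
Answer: 169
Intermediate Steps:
n(Q) = 6 (n(Q) = 5 + 1 = 6)
(7 + n(5))² = (7 + 6)² = 13² = 169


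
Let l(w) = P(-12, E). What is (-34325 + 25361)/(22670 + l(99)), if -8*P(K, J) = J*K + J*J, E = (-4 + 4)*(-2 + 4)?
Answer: -4482/11335 ≈ -0.39541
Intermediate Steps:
E = 0 (E = 0*2 = 0)
P(K, J) = -J**2/8 - J*K/8 (P(K, J) = -(J*K + J*J)/8 = -(J*K + J**2)/8 = -(J**2 + J*K)/8 = -J**2/8 - J*K/8)
l(w) = 0 (l(w) = -1/8*0*(0 - 12) = -1/8*0*(-12) = 0)
(-34325 + 25361)/(22670 + l(99)) = (-34325 + 25361)/(22670 + 0) = -8964/22670 = -8964*1/22670 = -4482/11335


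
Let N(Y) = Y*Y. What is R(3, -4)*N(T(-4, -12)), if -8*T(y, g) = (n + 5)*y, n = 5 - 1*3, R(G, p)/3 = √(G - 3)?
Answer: 0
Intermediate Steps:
R(G, p) = 3*√(-3 + G) (R(G, p) = 3*√(G - 3) = 3*√(-3 + G))
n = 2 (n = 5 - 3 = 2)
T(y, g) = -7*y/8 (T(y, g) = -(2 + 5)*y/8 = -7*y/8)
N(Y) = Y²
R(3, -4)*N(T(-4, -12)) = (3*√(-3 + 3))*(-7/8*(-4))² = (3*√0)*(7/2)² = (3*0)*(49/4) = 0*(49/4) = 0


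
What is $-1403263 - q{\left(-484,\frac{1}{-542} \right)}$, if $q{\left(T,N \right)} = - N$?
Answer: $- \frac{760568547}{542} \approx -1.4033 \cdot 10^{6}$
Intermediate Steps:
$-1403263 - q{\left(-484,\frac{1}{-542} \right)} = -1403263 - - \frac{1}{-542} = -1403263 - \left(-1\right) \left(- \frac{1}{542}\right) = -1403263 - \frac{1}{542} = - \frac{760568547}{542}$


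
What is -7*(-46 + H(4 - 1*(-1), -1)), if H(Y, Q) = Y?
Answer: 287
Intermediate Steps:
-7*(-46 + H(4 - 1*(-1), -1)) = -7*(-46 + (4 - 1*(-1))) = -7*(-46 + (4 + 1)) = -7*(-46 + 5) = -7*(-41) = 287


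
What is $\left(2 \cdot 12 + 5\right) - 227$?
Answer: $-198$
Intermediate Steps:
$\left(2 \cdot 12 + 5\right) - 227 = \left(24 + 5\right) - 227 = 29 - 227 = -198$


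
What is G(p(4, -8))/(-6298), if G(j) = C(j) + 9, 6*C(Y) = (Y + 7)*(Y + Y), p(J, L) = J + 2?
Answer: -35/6298 ≈ -0.0055573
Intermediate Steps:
p(J, L) = 2 + J
C(Y) = Y*(7 + Y)/3 (C(Y) = ((Y + 7)*(Y + Y))/6 = ((7 + Y)*(2*Y))/6 = (2*Y*(7 + Y))/6 = Y*(7 + Y)/3)
G(j) = 9 + j*(7 + j)/3 (G(j) = j*(7 + j)/3 + 9 = 9 + j*(7 + j)/3)
G(p(4, -8))/(-6298) = (9 + (2 + 4)*(7 + (2 + 4))/3)/(-6298) = (9 + (⅓)*6*(7 + 6))*(-1/6298) = (9 + (⅓)*6*13)*(-1/6298) = (9 + 26)*(-1/6298) = 35*(-1/6298) = -35/6298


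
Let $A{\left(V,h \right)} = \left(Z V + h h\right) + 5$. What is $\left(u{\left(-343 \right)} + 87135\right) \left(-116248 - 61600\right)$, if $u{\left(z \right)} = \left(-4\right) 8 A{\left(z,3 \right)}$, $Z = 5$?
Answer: $-25177407816$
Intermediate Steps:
$A{\left(V,h \right)} = 5 + h^{2} + 5 V$ ($A{\left(V,h \right)} = \left(5 V + h h\right) + 5 = \left(5 V + h^{2}\right) + 5 = \left(h^{2} + 5 V\right) + 5 = 5 + h^{2} + 5 V$)
$u{\left(z \right)} = -448 - 160 z$ ($u{\left(z \right)} = \left(-4\right) 8 \left(5 + 3^{2} + 5 z\right) = - 32 \left(5 + 9 + 5 z\right) = - 32 \left(14 + 5 z\right) = -448 - 160 z$)
$\left(u{\left(-343 \right)} + 87135\right) \left(-116248 - 61600\right) = \left(\left(-448 - -54880\right) + 87135\right) \left(-116248 - 61600\right) = \left(\left(-448 + 54880\right) + 87135\right) \left(-116248 - 61600\right) = \left(54432 + 87135\right) \left(-177848\right) = 141567 \left(-177848\right) = -25177407816$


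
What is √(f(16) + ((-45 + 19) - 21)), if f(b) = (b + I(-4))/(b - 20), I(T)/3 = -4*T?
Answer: 3*I*√7 ≈ 7.9373*I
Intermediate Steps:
I(T) = -12*T (I(T) = 3*(-4*T) = -12*T)
f(b) = (48 + b)/(-20 + b) (f(b) = (b - 12*(-4))/(b - 20) = (b + 48)/(-20 + b) = (48 + b)/(-20 + b))
√(f(16) + ((-45 + 19) - 21)) = √((48 + 16)/(-20 + 16) + ((-45 + 19) - 21)) = √(64/(-4) + (-26 - 21)) = √(-¼*64 - 47) = √(-16 - 47) = √(-63) = 3*I*√7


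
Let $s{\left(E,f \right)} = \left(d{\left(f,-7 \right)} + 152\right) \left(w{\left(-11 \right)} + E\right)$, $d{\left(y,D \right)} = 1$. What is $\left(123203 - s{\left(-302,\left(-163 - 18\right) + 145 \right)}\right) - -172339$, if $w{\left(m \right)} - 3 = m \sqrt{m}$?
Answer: $341289 + 1683 i \sqrt{11} \approx 3.4129 \cdot 10^{5} + 5581.9 i$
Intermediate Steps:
$w{\left(m \right)} = 3 + m^{\frac{3}{2}}$ ($w{\left(m \right)} = 3 + m \sqrt{m} = 3 + m^{\frac{3}{2}}$)
$s{\left(E,f \right)} = 459 + 153 E - 1683 i \sqrt{11}$ ($s{\left(E,f \right)} = \left(1 + 152\right) \left(\left(3 + \left(-11\right)^{\frac{3}{2}}\right) + E\right) = 153 \left(\left(3 - 11 i \sqrt{11}\right) + E\right) = 153 \left(3 + E - 11 i \sqrt{11}\right) = 459 + 153 E - 1683 i \sqrt{11}$)
$\left(123203 - s{\left(-302,\left(-163 - 18\right) + 145 \right)}\right) - -172339 = \left(123203 - \left(459 + 153 \left(-302\right) - 1683 i \sqrt{11}\right)\right) - -172339 = \left(123203 - \left(459 - 46206 - 1683 i \sqrt{11}\right)\right) + 172339 = \left(123203 - \left(-45747 - 1683 i \sqrt{11}\right)\right) + 172339 = \left(123203 + \left(45747 + 1683 i \sqrt{11}\right)\right) + 172339 = \left(168950 + 1683 i \sqrt{11}\right) + 172339 = 341289 + 1683 i \sqrt{11}$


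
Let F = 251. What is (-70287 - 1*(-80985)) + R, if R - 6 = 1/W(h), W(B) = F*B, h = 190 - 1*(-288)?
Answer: 1284244513/119978 ≈ 10704.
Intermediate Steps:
h = 478 (h = 190 + 288 = 478)
W(B) = 251*B
R = 719869/119978 (R = 6 + 1/(251*478) = 6 + 1/119978 = 719869/119978 ≈ 6.0000)
(-70287 - 1*(-80985)) + R = (-70287 - 1*(-80985)) + 719869/119978 = (-70287 + 80985) + 719869/119978 = 10698 + 719869/119978 = 1284244513/119978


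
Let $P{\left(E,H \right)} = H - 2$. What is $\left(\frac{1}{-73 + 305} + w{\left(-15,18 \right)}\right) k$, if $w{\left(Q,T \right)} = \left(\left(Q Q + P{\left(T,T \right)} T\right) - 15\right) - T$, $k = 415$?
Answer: $\frac{46214815}{232} \approx 1.992 \cdot 10^{5}$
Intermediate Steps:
$P{\left(E,H \right)} = -2 + H$
$w{\left(Q,T \right)} = -15 + Q^{2} - T + T \left(-2 + T\right)$ ($w{\left(Q,T \right)} = \left(\left(Q Q + \left(-2 + T\right) T\right) - 15\right) - T = \left(\left(Q^{2} + T \left(-2 + T\right)\right) - 15\right) - T = \left(-15 + Q^{2} + T \left(-2 + T\right)\right) - T = -15 + Q^{2} - T + T \left(-2 + T\right)$)
$\left(\frac{1}{-73 + 305} + w{\left(-15,18 \right)}\right) k = \left(\frac{1}{-73 + 305} + \left(-15 + \left(-15\right)^{2} - 18 + 18 \left(-2 + 18\right)\right)\right) 415 = \left(\frac{1}{232} + \left(-15 + 225 - 18 + 18 \cdot 16\right)\right) 415 = \left(\frac{1}{232} + \left(-15 + 225 - 18 + 288\right)\right) 415 = \left(\frac{1}{232} + 480\right) 415 = \frac{111361}{232} \cdot 415 = \frac{46214815}{232}$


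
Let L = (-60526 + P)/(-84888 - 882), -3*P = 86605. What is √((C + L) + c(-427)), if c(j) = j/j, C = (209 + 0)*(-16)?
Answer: I*√24585088412730/85770 ≈ 57.81*I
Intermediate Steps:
P = -86605/3 (P = -⅓*86605 = -86605/3 ≈ -28868.)
C = -3344 (C = 209*(-16) = -3344)
c(j) = 1
L = 268183/257310 (L = (-60526 - 86605/3)/(-84888 - 882) = -268183/3/(-85770) = -268183/3*(-1/85770) = 268183/257310 ≈ 1.0423)
√((C + L) + c(-427)) = √((-3344 + 268183/257310) + 1) = √(-860176457/257310 + 1) = √(-859919147/257310) = I*√24585088412730/85770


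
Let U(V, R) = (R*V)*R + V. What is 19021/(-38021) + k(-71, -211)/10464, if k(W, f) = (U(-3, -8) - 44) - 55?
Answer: -35035653/66308624 ≈ -0.52837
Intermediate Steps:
U(V, R) = V + V*R² (U(V, R) = V*R² + V = V + V*R²)
k(W, f) = -294 (k(W, f) = (-3*(1 + (-8)²) - 44) - 55 = (-3*(1 + 64) - 44) - 55 = (-3*65 - 44) - 55 = (-195 - 44) - 55 = -239 - 55 = -294)
19021/(-38021) + k(-71, -211)/10464 = 19021/(-38021) - 294/10464 = 19021*(-1/38021) - 294*1/10464 = -19021/38021 - 49/1744 = -35035653/66308624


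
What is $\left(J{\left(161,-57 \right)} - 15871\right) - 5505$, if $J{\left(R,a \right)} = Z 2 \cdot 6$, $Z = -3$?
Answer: $-21412$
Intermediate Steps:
$J{\left(R,a \right)} = -36$ ($J{\left(R,a \right)} = \left(-3\right) 2 \cdot 6 = \left(-6\right) 6 = -36$)
$\left(J{\left(161,-57 \right)} - 15871\right) - 5505 = \left(-36 - 15871\right) - 5505 = -15907 - 5505 = -21412$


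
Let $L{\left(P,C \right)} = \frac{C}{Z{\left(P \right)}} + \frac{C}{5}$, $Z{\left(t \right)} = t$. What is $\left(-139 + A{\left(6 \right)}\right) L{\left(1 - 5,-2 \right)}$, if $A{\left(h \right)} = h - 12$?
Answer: $- \frac{29}{2} \approx -14.5$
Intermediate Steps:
$A{\left(h \right)} = -12 + h$
$L{\left(P,C \right)} = \frac{C}{5} + \frac{C}{P}$ ($L{\left(P,C \right)} = \frac{C}{P} + \frac{C}{5} = \frac{C}{5} + \frac{C}{P}$)
$\left(-139 + A{\left(6 \right)}\right) L{\left(1 - 5,-2 \right)} = \left(-139 + \left(-12 + 6\right)\right) \left(\frac{1}{5} \left(-2\right) - \frac{2}{1 - 5}\right) = \left(-139 - 6\right) \left(- \frac{2}{5} - \frac{2}{-4}\right) = - 145 \left(- \frac{2}{5} - - \frac{1}{2}\right) = - 145 \left(- \frac{2}{5} + \frac{1}{2}\right) = \left(-145\right) \frac{1}{10} = - \frac{29}{2}$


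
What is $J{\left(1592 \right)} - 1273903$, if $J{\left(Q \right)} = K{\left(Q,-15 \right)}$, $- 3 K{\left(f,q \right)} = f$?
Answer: $- \frac{3823301}{3} \approx -1.2744 \cdot 10^{6}$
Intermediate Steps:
$K{\left(f,q \right)} = - \frac{f}{3}$
$J{\left(Q \right)} = - \frac{Q}{3}$
$J{\left(1592 \right)} - 1273903 = \left(- \frac{1}{3}\right) 1592 - 1273903 = - \frac{1592}{3} - 1273903 = - \frac{3823301}{3}$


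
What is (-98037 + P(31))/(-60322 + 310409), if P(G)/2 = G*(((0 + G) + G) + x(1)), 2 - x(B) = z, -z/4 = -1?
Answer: -94317/250087 ≈ -0.37714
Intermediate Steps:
z = 4 (z = -4*(-1) = 4)
x(B) = -2 (x(B) = 2 - 1*4 = 2 - 4 = -2)
P(G) = 2*G*(-2 + 2*G) (P(G) = 2*(G*(((0 + G) + G) - 2)) = 2*(G*((G + G) - 2)) = 2*(G*(2*G - 2)) = 2*(G*(-2 + 2*G)) = 2*G*(-2 + 2*G))
(-98037 + P(31))/(-60322 + 310409) = (-98037 + 4*31*(-1 + 31))/(-60322 + 310409) = (-98037 + 4*31*30)/250087 = (-98037 + 3720)*(1/250087) = -94317*1/250087 = -94317/250087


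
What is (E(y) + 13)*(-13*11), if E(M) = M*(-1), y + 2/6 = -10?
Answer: -10010/3 ≈ -3336.7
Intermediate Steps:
y = -31/3 (y = -⅓ - 10 = -31/3 ≈ -10.333)
E(M) = -M
(E(y) + 13)*(-13*11) = (-1*(-31/3) + 13)*(-13*11) = (31/3 + 13)*(-143) = (70/3)*(-143) = -10010/3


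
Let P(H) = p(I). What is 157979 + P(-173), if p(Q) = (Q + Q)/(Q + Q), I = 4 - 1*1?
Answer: 157980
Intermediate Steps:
I = 3 (I = 4 - 1 = 3)
p(Q) = 1 (p(Q) = (2*Q)/((2*Q)) = (2*Q)*(1/(2*Q)) = 1)
P(H) = 1
157979 + P(-173) = 157979 + 1 = 157980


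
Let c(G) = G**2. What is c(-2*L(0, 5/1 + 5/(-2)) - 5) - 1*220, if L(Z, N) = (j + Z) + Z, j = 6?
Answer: 69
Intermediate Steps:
L(Z, N) = 6 + 2*Z (L(Z, N) = (6 + Z) + Z = 6 + 2*Z)
c(-2*L(0, 5/1 + 5/(-2)) - 5) - 1*220 = (-2*(6 + 2*0) - 5)**2 - 1*220 = (-2*(6 + 0) - 5)**2 - 220 = (-2*6 - 5)**2 - 220 = (-12 - 5)**2 - 220 = (-17)**2 - 220 = 289 - 220 = 69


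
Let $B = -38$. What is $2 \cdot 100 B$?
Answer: $-7600$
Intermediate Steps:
$2 \cdot 100 B = 2 \cdot 100 \left(-38\right) = 200 \left(-38\right) = -7600$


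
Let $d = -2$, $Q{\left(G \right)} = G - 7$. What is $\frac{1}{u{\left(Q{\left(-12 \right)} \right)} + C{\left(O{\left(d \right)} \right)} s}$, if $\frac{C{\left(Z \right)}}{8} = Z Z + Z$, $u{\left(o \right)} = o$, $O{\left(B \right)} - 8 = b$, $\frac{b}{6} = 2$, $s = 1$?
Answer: $\frac{1}{3341} \approx 0.00029931$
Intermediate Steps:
$b = 12$ ($b = 6 \cdot 2 = 12$)
$Q{\left(G \right)} = -7 + G$
$O{\left(B \right)} = 20$ ($O{\left(B \right)} = 8 + 12 = 20$)
$C{\left(Z \right)} = 8 Z + 8 Z^{2}$ ($C{\left(Z \right)} = 8 \left(Z Z + Z\right) = 8 \left(Z^{2} + Z\right) = 8 \left(Z + Z^{2}\right) = 8 Z + 8 Z^{2}$)
$\frac{1}{u{\left(Q{\left(-12 \right)} \right)} + C{\left(O{\left(d \right)} \right)} s} = \frac{1}{\left(-7 - 12\right) + 8 \cdot 20 \left(1 + 20\right) 1} = \frac{1}{-19 + 8 \cdot 20 \cdot 21 \cdot 1} = \frac{1}{-19 + 3360 \cdot 1} = \frac{1}{-19 + 3360} = \frac{1}{3341}$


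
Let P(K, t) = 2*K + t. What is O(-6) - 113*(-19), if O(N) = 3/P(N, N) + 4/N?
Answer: 12877/6 ≈ 2146.2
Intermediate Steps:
P(K, t) = t + 2*K
O(N) = 5/N (O(N) = 3/(N + 2*N) + 4/N = 3/((3*N)) + 4/N = 3*(1/(3*N)) + 4/N = 1/N + 4/N = 5/N)
O(-6) - 113*(-19) = 5/(-6) - 113*(-19) = 5*(-⅙) + 2147 = -⅚ + 2147 = 12877/6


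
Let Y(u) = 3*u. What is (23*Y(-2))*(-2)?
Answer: 276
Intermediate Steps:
(23*Y(-2))*(-2) = (23*(3*(-2)))*(-2) = (23*(-6))*(-2) = -138*(-2) = 276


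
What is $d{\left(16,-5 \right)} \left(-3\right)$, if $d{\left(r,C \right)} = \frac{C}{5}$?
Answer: $3$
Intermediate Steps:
$d{\left(r,C \right)} = \frac{C}{5}$
$d{\left(16,-5 \right)} \left(-3\right) = \frac{1}{5} \left(-5\right) \left(-3\right) = \left(-1\right) \left(-3\right) = 3$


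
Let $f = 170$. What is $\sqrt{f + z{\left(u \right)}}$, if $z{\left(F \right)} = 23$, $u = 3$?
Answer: $\sqrt{193} \approx 13.892$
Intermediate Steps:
$\sqrt{f + z{\left(u \right)}} = \sqrt{170 + 23} = \sqrt{193}$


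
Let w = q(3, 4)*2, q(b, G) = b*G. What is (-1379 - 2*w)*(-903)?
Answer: 1288581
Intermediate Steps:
q(b, G) = G*b
w = 24 (w = (4*3)*2 = 12*2 = 24)
(-1379 - 2*w)*(-903) = (-1379 - 2*24)*(-903) = (-1379 - 48)*(-903) = -1427*(-903) = 1288581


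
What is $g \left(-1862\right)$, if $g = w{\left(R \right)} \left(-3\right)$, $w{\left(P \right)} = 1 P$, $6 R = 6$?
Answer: $5586$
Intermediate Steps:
$R = 1$ ($R = \frac{1}{6} \cdot 6 = 1$)
$w{\left(P \right)} = P$
$g = -3$ ($g = 1 \left(-3\right) = -3$)
$g \left(-1862\right) = \left(-3\right) \left(-1862\right) = 5586$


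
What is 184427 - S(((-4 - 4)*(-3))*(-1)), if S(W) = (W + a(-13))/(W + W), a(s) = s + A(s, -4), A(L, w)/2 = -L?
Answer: 8852485/48 ≈ 1.8443e+5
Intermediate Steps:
A(L, w) = -2*L (A(L, w) = 2*(-L) = -2*L)
a(s) = -s (a(s) = s - 2*s = -s)
S(W) = (13 + W)/(2*W) (S(W) = (W - 1*(-13))/(W + W) = (W + 13)/((2*W)) = (13 + W)*(1/(2*W)) = (13 + W)/(2*W))
184427 - S(((-4 - 4)*(-3))*(-1)) = 184427 - (13 + ((-4 - 4)*(-3))*(-1))/(2*(((-4 - 4)*(-3))*(-1))) = 184427 - (13 - 8*(-3)*(-1))/(2*(-8*(-3)*(-1))) = 184427 - (13 + 24*(-1))/(2*(24*(-1))) = 184427 - (13 - 24)/(2*(-24)) = 184427 - (-1)*(-11)/(2*24) = 184427 - 1*11/48 = 184427 - 11/48 = 8852485/48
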